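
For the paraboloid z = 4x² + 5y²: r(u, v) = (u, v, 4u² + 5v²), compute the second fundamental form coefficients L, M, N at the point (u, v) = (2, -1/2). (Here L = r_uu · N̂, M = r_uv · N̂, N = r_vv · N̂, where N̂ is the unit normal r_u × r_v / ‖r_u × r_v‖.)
L = 4*sqrt(282)/141;  M = 0;  N = 5*sqrt(282)/141

Compute the unit normal N̂(u, v) = (-8*u/sqrt(64*u^2 + 100*v^2 + 1), -10*v/sqrt(64*u^2 + 100*v^2 + 1), 1/sqrt(64*u^2 + 100*v^2 + 1)), and the second partials r_uu, r_uv, r_vv. Take dot products:
  L(u, v) = r_uu · N̂ = 8/sqrt(64*u^2 + 100*v^2 + 1),
  M(u, v) = r_uv · N̂ = 0,
  N(u, v) = r_vv · N̂ = 10/sqrt(64*u^2 + 100*v^2 + 1).
Evaluating at (u, v) = (2, -1/2):
  L = 4*sqrt(282)/141, M = 0, N = 5*sqrt(282)/141.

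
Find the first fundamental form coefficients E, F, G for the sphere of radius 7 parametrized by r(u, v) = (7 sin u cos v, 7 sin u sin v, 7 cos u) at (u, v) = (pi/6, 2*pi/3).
E = 49;  F = 0;  G = 49/4

Partials: r_u = (7*cos(u)*cos(v), 7*sin(v)*cos(u), -7*sin(u)), r_v = (-7*sin(u)*sin(v), 7*sin(u)*cos(v), 0). As functions of (u, v):
  E = r_u · r_u = 49,
  F = r_u · r_v = 0,
  G = r_v · r_v = 49*sin(u)^2.
Evaluating at (u, v) = (pi/6, 2*pi/3): E = 49, F = 0, G = 49/4.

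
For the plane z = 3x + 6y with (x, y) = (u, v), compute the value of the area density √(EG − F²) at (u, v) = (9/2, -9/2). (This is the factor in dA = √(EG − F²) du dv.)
√(EG − F²)|_{(9/2, -9/2)} = sqrt(46)

E = 10, F = 18, G = 37, so EG − F² = 46. Taking the positive square root: √(EG − F²) = sqrt(46). At (u, v) = (9/2, -9/2): sqrt(46).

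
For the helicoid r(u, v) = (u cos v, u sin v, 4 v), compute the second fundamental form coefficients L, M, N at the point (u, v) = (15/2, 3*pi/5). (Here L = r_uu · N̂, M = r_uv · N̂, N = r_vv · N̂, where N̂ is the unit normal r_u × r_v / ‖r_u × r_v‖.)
L = 0;  M = -8/17;  N = 0

Compute the unit normal N̂(u, v) = (4*sin(v)/sqrt(u^2 + 16), -4*cos(v)/sqrt(u^2 + 16), u/sqrt(u^2 + 16)), and the second partials r_uu, r_uv, r_vv. Take dot products:
  L(u, v) = r_uu · N̂ = 0,
  M(u, v) = r_uv · N̂ = -4/sqrt(u^2 + 16),
  N(u, v) = r_vv · N̂ = 0.
Evaluating at (u, v) = (15/2, 3*pi/5):
  L = 0, M = -8/17, N = 0.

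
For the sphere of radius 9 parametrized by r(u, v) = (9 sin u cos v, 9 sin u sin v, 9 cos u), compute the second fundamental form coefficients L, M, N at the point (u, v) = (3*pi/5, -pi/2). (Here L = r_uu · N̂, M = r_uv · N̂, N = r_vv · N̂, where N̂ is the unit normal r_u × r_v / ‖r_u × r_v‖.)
L = -9;  M = 0;  N = -45/8 - 9*sqrt(5)/8

Compute the unit normal N̂(u, v) = (sin(u)^2*cos(v)/Abs(sin(u)), sin(u)^2*sin(v)/Abs(sin(u)), sin(2*u)/(2*Abs(sin(u)))), and the second partials r_uu, r_uv, r_vv. Take dot products:
  L(u, v) = r_uu · N̂ = -9*sin(u)/Abs(sin(u)),
  M(u, v) = r_uv · N̂ = 0,
  N(u, v) = r_vv · N̂ = -9*sin(u)^3/Abs(sin(u)).
Evaluating at (u, v) = (3*pi/5, -pi/2):
  L = -9, M = 0, N = -45/8 - 9*sqrt(5)/8.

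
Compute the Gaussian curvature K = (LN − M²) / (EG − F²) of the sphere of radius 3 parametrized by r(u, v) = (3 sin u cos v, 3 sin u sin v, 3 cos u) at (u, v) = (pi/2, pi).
K = 1/9

Coefficients of the first fundamental form: E = 9, F = 0, G = 9*sin(u)^2.
Coefficients of the second fundamental form: L = -3*sin(u)/Abs(sin(u)), M = 0, N = -3*sin(u)^3/Abs(sin(u)).
Assemble K = (LN − M²)/(EG − F²) = 1/9. At (u, v) = (pi/2, pi): K = 1/9.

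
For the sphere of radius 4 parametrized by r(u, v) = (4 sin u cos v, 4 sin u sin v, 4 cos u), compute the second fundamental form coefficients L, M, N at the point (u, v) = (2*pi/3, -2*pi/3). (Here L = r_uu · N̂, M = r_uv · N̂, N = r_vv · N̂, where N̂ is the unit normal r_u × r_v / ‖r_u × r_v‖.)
L = -4;  M = 0;  N = -3

Compute the unit normal N̂(u, v) = (sin(u)^2*cos(v)/Abs(sin(u)), sin(u)^2*sin(v)/Abs(sin(u)), sin(2*u)/(2*Abs(sin(u)))), and the second partials r_uu, r_uv, r_vv. Take dot products:
  L(u, v) = r_uu · N̂ = -4*sin(u)/Abs(sin(u)),
  M(u, v) = r_uv · N̂ = 0,
  N(u, v) = r_vv · N̂ = -4*sin(u)^3/Abs(sin(u)).
Evaluating at (u, v) = (2*pi/3, -2*pi/3):
  L = -4, M = 0, N = -3.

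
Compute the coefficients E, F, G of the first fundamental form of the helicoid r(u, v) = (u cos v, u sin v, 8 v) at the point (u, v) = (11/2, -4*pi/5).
E = 1;  F = 0;  G = 377/4

Partials: r_u = (cos(v), sin(v), 0), r_v = (-u*sin(v), u*cos(v), 8). As functions of (u, v):
  E = r_u · r_u = 1,
  F = r_u · r_v = 0,
  G = r_v · r_v = u^2 + 64.
Evaluating at (u, v) = (11/2, -4*pi/5): E = 1, F = 0, G = 377/4.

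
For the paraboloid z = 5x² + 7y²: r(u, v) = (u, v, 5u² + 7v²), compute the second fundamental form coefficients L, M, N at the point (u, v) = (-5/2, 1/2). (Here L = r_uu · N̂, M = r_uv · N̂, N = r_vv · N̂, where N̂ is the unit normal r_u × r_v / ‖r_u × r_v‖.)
L = 2*sqrt(3)/9;  M = 0;  N = 14*sqrt(3)/45

Compute the unit normal N̂(u, v) = (-10*u/sqrt(100*u^2 + 196*v^2 + 1), -14*v/sqrt(100*u^2 + 196*v^2 + 1), 1/sqrt(100*u^2 + 196*v^2 + 1)), and the second partials r_uu, r_uv, r_vv. Take dot products:
  L(u, v) = r_uu · N̂ = 10/sqrt(100*u^2 + 196*v^2 + 1),
  M(u, v) = r_uv · N̂ = 0,
  N(u, v) = r_vv · N̂ = 14/sqrt(100*u^2 + 196*v^2 + 1).
Evaluating at (u, v) = (-5/2, 1/2):
  L = 2*sqrt(3)/9, M = 0, N = 14*sqrt(3)/45.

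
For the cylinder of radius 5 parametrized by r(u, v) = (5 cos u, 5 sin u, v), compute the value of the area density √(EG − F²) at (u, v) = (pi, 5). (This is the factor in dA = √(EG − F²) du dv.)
√(EG − F²)|_{(pi, 5)} = 5

E = 25, F = 0, G = 1, so EG − F² = 25. Taking the positive square root: √(EG − F²) = 5. At (u, v) = (pi, 5): 5.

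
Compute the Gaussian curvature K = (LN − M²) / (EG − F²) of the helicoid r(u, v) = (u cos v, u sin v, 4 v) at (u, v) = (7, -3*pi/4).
K = -16/4225

Coefficients of the first fundamental form: E = 1, F = 0, G = u^2 + 16.
Coefficients of the second fundamental form: L = 0, M = -4/sqrt(u^2 + 16), N = 0.
Assemble K = (LN − M²)/(EG − F²) = -16/(u^2 + 16)^2. At (u, v) = (7, -3*pi/4): K = -16/4225.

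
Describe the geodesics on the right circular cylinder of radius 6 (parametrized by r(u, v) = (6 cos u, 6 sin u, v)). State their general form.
The cylinder is flat (K = 0) and locally isometric to the plane via the development (u, v) ↦ (6 u, v). Geodesics are the pre-images of straight lines: circles (v constant), vertical lines (u constant), and helices (v = c · u + d) for constants c, d.

A right cylinder has E = 6², F = 0, G = 1, so EG − F² = 6², and L = −6, M = N = 0, giving K = (LN − M²)/(EG − F²) = 0 everywhere. A flat surface is locally isometric to the Euclidean plane via the map (u, v) ↦ (6 u, v). Straight lines in the (x̃, ỹ) plane pull back to: (a) horizontal circles (v = const), (b) vertical generators (u = const), and (c) helices (6 u tan θ = v, i.e. v = c · u + d).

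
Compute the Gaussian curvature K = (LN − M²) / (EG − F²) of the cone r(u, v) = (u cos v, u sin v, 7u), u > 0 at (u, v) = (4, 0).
K = 0

Coefficients of the first fundamental form: E = 50, F = 0, G = u^2.
Coefficients of the second fundamental form: L = 0, M = 0, N = 7*sqrt(2)*u^2/(10*Abs(u)).
Assemble K = (LN − M²)/(EG − F²) = 0. At (u, v) = (4, 0): K = 0.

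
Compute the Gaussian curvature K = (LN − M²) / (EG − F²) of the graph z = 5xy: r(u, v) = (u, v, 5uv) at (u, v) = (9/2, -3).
K = -400/8579041

Coefficients of the first fundamental form: E = 25*v^2 + 1, F = 25*u*v, G = 25*u^2 + 1.
Coefficients of the second fundamental form: L = 0, M = 5/sqrt(25*u^2 + 25*v^2 + 1), N = 0.
Assemble K = (LN − M²)/(EG − F²) = -25/(625*u^4 + 1250*u^2*v^2 + 50*u^2 + 625*v^4 + 50*v^2 + 1). At (u, v) = (9/2, -3): K = -400/8579041.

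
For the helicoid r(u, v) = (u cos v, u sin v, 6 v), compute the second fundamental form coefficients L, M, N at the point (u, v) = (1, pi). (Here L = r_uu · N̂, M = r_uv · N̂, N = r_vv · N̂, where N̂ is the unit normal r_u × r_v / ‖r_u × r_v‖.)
L = 0;  M = -6*sqrt(37)/37;  N = 0

Compute the unit normal N̂(u, v) = (6*sin(v)/sqrt(u^2 + 36), -6*cos(v)/sqrt(u^2 + 36), u/sqrt(u^2 + 36)), and the second partials r_uu, r_uv, r_vv. Take dot products:
  L(u, v) = r_uu · N̂ = 0,
  M(u, v) = r_uv · N̂ = -6/sqrt(u^2 + 36),
  N(u, v) = r_vv · N̂ = 0.
Evaluating at (u, v) = (1, pi):
  L = 0, M = -6*sqrt(37)/37, N = 0.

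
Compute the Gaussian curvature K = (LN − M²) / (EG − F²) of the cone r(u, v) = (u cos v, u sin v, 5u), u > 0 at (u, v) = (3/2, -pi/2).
K = 0

Coefficients of the first fundamental form: E = 26, F = 0, G = u^2.
Coefficients of the second fundamental form: L = 0, M = 0, N = 5*sqrt(26)*u^2/(26*Abs(u)).
Assemble K = (LN − M²)/(EG − F²) = 0. At (u, v) = (3/2, -pi/2): K = 0.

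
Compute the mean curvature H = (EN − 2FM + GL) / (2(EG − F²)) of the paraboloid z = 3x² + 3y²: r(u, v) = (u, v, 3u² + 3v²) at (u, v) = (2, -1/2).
H = 465*sqrt(154)/23716

With E = 36*u^2 + 1, F = 36*u*v, G = 36*v^2 + 1, L = 6/sqrt(36*u^2 + 36*v^2 + 1), M = 0, N = 6/sqrt(36*u^2 + 36*v^2 + 1), assemble
  H = (EN − 2FM + GL) / (2(EG − F²)) = 6*(18*u^2 + 18*v^2 + 1)/(36*u^2 + 36*v^2 + 1)^(3/2).
At (u, v) = (2, -1/2): H = 465*sqrt(154)/23716.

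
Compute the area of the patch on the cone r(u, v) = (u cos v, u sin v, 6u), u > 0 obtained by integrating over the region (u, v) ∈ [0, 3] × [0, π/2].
Area = 9*sqrt(37)*pi/4

Area = ∫∫ √(EG − F²) du dv with √(EG − F²) = sqrt(37)*Abs(u). Integrating over [0, 3] × [0, π/2] gives 9*sqrt(37)*pi/4.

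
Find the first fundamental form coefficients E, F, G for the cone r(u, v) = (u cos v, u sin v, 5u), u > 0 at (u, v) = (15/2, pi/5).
E = 26;  F = 0;  G = 225/4

Partials: r_u = (cos(v), sin(v), 5), r_v = (-u*sin(v), u*cos(v), 0). As functions of (u, v):
  E = r_u · r_u = 26,
  F = r_u · r_v = 0,
  G = r_v · r_v = u^2.
Evaluating at (u, v) = (15/2, pi/5): E = 26, F = 0, G = 225/4.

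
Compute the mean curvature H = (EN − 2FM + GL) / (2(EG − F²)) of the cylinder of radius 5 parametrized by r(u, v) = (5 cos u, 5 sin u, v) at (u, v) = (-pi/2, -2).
H = -1/10

With E = 25, F = 0, G = 1, L = -5, M = 0, N = 0, assemble
  H = (EN − 2FM + GL) / (2(EG − F²)) = -1/10.
At (u, v) = (-pi/2, -2): H = -1/10.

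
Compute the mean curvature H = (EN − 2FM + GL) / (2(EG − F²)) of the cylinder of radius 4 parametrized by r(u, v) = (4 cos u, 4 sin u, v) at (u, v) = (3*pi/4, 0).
H = -1/8

With E = 16, F = 0, G = 1, L = -4, M = 0, N = 0, assemble
  H = (EN − 2FM + GL) / (2(EG − F²)) = -1/8.
At (u, v) = (3*pi/4, 0): H = -1/8.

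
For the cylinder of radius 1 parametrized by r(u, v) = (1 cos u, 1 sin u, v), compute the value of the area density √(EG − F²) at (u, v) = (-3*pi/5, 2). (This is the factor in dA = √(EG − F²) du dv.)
√(EG − F²)|_{(-3*pi/5, 2)} = 1

E = 1, F = 0, G = 1, so EG − F² = 1. Taking the positive square root: √(EG − F²) = 1. At (u, v) = (-3*pi/5, 2): 1.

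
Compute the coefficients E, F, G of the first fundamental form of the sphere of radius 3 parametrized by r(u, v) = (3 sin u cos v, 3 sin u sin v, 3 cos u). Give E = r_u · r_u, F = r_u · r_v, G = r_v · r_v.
E = 9;  F = 0;  G = 9*sin(u)^2

Compute partials: r_u = (3*cos(u)*cos(v), 3*sin(v)*cos(u), -3*sin(u)), r_v = (-3*sin(u)*sin(v), 3*sin(u)*cos(v), 0). Then
  E = r_u · r_u = 9,
  F = r_u · r_v = 0,
  G = r_v · r_v = 9*sin(u)^2.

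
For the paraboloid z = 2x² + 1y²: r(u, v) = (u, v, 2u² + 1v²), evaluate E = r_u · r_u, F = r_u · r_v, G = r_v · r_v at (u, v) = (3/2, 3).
E = 37;  F = 36;  G = 37

Partials: r_u = (1, 0, 4*u), r_v = (0, 1, 2*v). As functions of (u, v):
  E = r_u · r_u = 16*u^2 + 1,
  F = r_u · r_v = 8*u*v,
  G = r_v · r_v = 4*v^2 + 1.
Evaluating at (u, v) = (3/2, 3): E = 37, F = 36, G = 37.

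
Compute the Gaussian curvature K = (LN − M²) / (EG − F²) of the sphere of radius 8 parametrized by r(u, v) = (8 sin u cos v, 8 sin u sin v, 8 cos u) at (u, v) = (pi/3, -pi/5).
K = 1/64

Coefficients of the first fundamental form: E = 64, F = 0, G = 64*sin(u)^2.
Coefficients of the second fundamental form: L = -8*sin(u)/Abs(sin(u)), M = 0, N = -8*sin(u)^3/Abs(sin(u)).
Assemble K = (LN − M²)/(EG − F²) = 1/64. At (u, v) = (pi/3, -pi/5): K = 1/64.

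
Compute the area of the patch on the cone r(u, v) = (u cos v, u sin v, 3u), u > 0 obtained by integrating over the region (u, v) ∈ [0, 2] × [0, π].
Area = 2*sqrt(10)*pi

Area = ∫∫ √(EG − F²) du dv with √(EG − F²) = sqrt(10)*Abs(u). Integrating over [0, 2] × [0, π] gives 2*sqrt(10)*pi.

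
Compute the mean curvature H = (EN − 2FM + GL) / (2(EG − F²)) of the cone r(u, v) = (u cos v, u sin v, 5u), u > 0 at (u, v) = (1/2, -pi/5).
H = 5*sqrt(26)/26

With E = 26, F = 0, G = u^2, L = 0, M = 0, N = 5*sqrt(26)*u^2/(26*Abs(u)), assemble
  H = (EN − 2FM + GL) / (2(EG − F²)) = 5*sqrt(26)/(52*Abs(u)).
At (u, v) = (1/2, -pi/5): H = 5*sqrt(26)/26.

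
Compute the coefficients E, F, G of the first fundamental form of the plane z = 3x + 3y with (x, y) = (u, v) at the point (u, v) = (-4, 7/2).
E = 10;  F = 9;  G = 10

Partials: r_u = (1, 0, 3), r_v = (0, 1, 3). As functions of (u, v):
  E = r_u · r_u = 10,
  F = r_u · r_v = 9,
  G = r_v · r_v = 10.
Evaluating at (u, v) = (-4, 7/2): E = 10, F = 9, G = 10.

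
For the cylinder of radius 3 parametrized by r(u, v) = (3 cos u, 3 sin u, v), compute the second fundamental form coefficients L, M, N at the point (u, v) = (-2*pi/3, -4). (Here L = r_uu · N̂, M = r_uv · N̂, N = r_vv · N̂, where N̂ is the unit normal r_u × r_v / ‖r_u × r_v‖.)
L = -3;  M = 0;  N = 0

Compute the unit normal N̂(u, v) = (cos(u), sin(u), 0), and the second partials r_uu, r_uv, r_vv. Take dot products:
  L(u, v) = r_uu · N̂ = -3,
  M(u, v) = r_uv · N̂ = 0,
  N(u, v) = r_vv · N̂ = 0.
Evaluating at (u, v) = (-2*pi/3, -4):
  L = -3, M = 0, N = 0.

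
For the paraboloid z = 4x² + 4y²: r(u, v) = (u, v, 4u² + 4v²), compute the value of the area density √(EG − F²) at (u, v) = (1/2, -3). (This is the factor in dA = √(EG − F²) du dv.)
√(EG − F²)|_{(1/2, -3)} = sqrt(593)

E = 64*u^2 + 1, F = 64*u*v, G = 64*v^2 + 1, so EG − F² = 64*u^2 + 64*v^2 + 1. Taking the positive square root: √(EG − F²) = sqrt(64*u^2 + 64*v^2 + 1). At (u, v) = (1/2, -3): sqrt(593).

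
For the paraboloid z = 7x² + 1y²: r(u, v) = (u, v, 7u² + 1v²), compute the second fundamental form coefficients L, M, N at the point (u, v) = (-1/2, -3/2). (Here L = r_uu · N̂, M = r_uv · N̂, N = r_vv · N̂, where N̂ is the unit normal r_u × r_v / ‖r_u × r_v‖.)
L = 14*sqrt(59)/59;  M = 0;  N = 2*sqrt(59)/59

Compute the unit normal N̂(u, v) = (-14*u/sqrt(196*u^2 + 4*v^2 + 1), -2*v/sqrt(196*u^2 + 4*v^2 + 1), 1/sqrt(196*u^2 + 4*v^2 + 1)), and the second partials r_uu, r_uv, r_vv. Take dot products:
  L(u, v) = r_uu · N̂ = 14/sqrt(196*u^2 + 4*v^2 + 1),
  M(u, v) = r_uv · N̂ = 0,
  N(u, v) = r_vv · N̂ = 2/sqrt(196*u^2 + 4*v^2 + 1).
Evaluating at (u, v) = (-1/2, -3/2):
  L = 14*sqrt(59)/59, M = 0, N = 2*sqrt(59)/59.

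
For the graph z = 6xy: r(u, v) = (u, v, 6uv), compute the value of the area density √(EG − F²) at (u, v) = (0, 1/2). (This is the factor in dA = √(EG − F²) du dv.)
√(EG − F²)|_{(0, 1/2)} = sqrt(10)

E = 36*v^2 + 1, F = 36*u*v, G = 36*u^2 + 1, so EG − F² = 36*u^2 + 36*v^2 + 1. Taking the positive square root: √(EG − F²) = sqrt(36*u^2 + 36*v^2 + 1). At (u, v) = (0, 1/2): sqrt(10).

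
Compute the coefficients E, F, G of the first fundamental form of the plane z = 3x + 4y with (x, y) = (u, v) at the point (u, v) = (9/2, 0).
E = 10;  F = 12;  G = 17

Partials: r_u = (1, 0, 3), r_v = (0, 1, 4). As functions of (u, v):
  E = r_u · r_u = 10,
  F = r_u · r_v = 12,
  G = r_v · r_v = 17.
Evaluating at (u, v) = (9/2, 0): E = 10, F = 12, G = 17.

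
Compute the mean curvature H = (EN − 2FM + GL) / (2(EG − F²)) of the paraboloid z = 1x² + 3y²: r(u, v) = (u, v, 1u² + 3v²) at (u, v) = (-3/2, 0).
H = 31*sqrt(10)/100

With E = 4*u^2 + 1, F = 12*u*v, G = 36*v^2 + 1, L = 2/sqrt(4*u^2 + 36*v^2 + 1), M = 0, N = 6/sqrt(4*u^2 + 36*v^2 + 1), assemble
  H = (EN − 2FM + GL) / (2(EG − F²)) = 4*(3*u^2 + 9*v^2 + 1)/(4*u^2 + 36*v^2 + 1)^(3/2).
At (u, v) = (-3/2, 0): H = 31*sqrt(10)/100.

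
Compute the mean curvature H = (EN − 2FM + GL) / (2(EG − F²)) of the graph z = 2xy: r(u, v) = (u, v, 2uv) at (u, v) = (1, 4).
H = -32*sqrt(69)/4761

With E = 4*v^2 + 1, F = 4*u*v, G = 4*u^2 + 1, L = 0, M = 2/sqrt(4*u^2 + 4*v^2 + 1), N = 0, assemble
  H = (EN − 2FM + GL) / (2(EG − F²)) = -8*u*v/(4*u^2 + 4*v^2 + 1)^(3/2).
At (u, v) = (1, 4): H = -32*sqrt(69)/4761.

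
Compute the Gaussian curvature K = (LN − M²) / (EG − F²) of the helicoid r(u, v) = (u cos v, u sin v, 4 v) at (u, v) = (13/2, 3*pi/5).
K = -256/54289

Coefficients of the first fundamental form: E = 1, F = 0, G = u^2 + 16.
Coefficients of the second fundamental form: L = 0, M = -4/sqrt(u^2 + 16), N = 0.
Assemble K = (LN − M²)/(EG − F²) = -16/(u^2 + 16)^2. At (u, v) = (13/2, 3*pi/5): K = -256/54289.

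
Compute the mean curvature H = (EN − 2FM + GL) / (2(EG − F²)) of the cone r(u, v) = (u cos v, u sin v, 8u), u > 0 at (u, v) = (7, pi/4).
H = 4*sqrt(65)/455

With E = 65, F = 0, G = u^2, L = 0, M = 0, N = 8*sqrt(65)*u^2/(65*Abs(u)), assemble
  H = (EN − 2FM + GL) / (2(EG − F²)) = 4*sqrt(65)/(65*Abs(u)).
At (u, v) = (7, pi/4): H = 4*sqrt(65)/455.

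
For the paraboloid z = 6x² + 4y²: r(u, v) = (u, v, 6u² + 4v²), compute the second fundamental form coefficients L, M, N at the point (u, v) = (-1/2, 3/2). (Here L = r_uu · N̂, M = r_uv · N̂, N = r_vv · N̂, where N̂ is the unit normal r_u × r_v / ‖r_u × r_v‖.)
L = 12*sqrt(181)/181;  M = 0;  N = 8*sqrt(181)/181

Compute the unit normal N̂(u, v) = (-12*u/sqrt(144*u^2 + 64*v^2 + 1), -8*v/sqrt(144*u^2 + 64*v^2 + 1), 1/sqrt(144*u^2 + 64*v^2 + 1)), and the second partials r_uu, r_uv, r_vv. Take dot products:
  L(u, v) = r_uu · N̂ = 12/sqrt(144*u^2 + 64*v^2 + 1),
  M(u, v) = r_uv · N̂ = 0,
  N(u, v) = r_vv · N̂ = 8/sqrt(144*u^2 + 64*v^2 + 1).
Evaluating at (u, v) = (-1/2, 3/2):
  L = 12*sqrt(181)/181, M = 0, N = 8*sqrt(181)/181.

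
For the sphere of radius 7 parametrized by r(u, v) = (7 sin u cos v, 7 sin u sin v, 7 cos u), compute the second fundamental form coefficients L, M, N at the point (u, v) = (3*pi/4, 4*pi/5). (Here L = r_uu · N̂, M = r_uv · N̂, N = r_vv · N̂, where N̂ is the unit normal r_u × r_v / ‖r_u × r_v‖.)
L = -7;  M = 0;  N = -7/2

Compute the unit normal N̂(u, v) = (sin(u)^2*cos(v)/Abs(sin(u)), sin(u)^2*sin(v)/Abs(sin(u)), sin(2*u)/(2*Abs(sin(u)))), and the second partials r_uu, r_uv, r_vv. Take dot products:
  L(u, v) = r_uu · N̂ = -7*sin(u)/Abs(sin(u)),
  M(u, v) = r_uv · N̂ = 0,
  N(u, v) = r_vv · N̂ = -7*sin(u)^3/Abs(sin(u)).
Evaluating at (u, v) = (3*pi/4, 4*pi/5):
  L = -7, M = 0, N = -7/2.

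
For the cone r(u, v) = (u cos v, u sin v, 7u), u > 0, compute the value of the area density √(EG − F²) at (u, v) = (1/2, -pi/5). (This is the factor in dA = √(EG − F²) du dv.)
√(EG − F²)|_{(1/2, -pi/5)} = 5*sqrt(2)/2

E = 50, F = 0, G = u^2, so EG − F² = 50*u^2. Taking the positive square root: √(EG − F²) = 5*sqrt(2)*Abs(u). At (u, v) = (1/2, -pi/5): 5*sqrt(2)/2.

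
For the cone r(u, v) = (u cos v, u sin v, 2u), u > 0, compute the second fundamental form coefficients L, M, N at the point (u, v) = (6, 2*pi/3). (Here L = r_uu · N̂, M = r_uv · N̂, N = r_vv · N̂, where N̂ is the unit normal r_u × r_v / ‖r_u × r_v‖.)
L = 0;  M = 0;  N = 12*sqrt(5)/5

Compute the unit normal N̂(u, v) = (-2*sqrt(5)*u*cos(v)/(5*Abs(u)), -2*sqrt(5)*u*sin(v)/(5*Abs(u)), sqrt(5)*u/(5*Abs(u))), and the second partials r_uu, r_uv, r_vv. Take dot products:
  L(u, v) = r_uu · N̂ = 0,
  M(u, v) = r_uv · N̂ = 0,
  N(u, v) = r_vv · N̂ = 2*sqrt(5)*u^2/(5*Abs(u)).
Evaluating at (u, v) = (6, 2*pi/3):
  L = 0, M = 0, N = 12*sqrt(5)/5.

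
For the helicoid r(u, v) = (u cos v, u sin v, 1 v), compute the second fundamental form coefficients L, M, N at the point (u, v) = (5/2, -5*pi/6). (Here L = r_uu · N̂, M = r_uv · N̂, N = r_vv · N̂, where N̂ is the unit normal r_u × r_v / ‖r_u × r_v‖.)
L = 0;  M = -2*sqrt(29)/29;  N = 0

Compute the unit normal N̂(u, v) = (sin(v)/sqrt(u^2 + 1), -cos(v)/sqrt(u^2 + 1), u/sqrt(u^2 + 1)), and the second partials r_uu, r_uv, r_vv. Take dot products:
  L(u, v) = r_uu · N̂ = 0,
  M(u, v) = r_uv · N̂ = -1/sqrt(u^2 + 1),
  N(u, v) = r_vv · N̂ = 0.
Evaluating at (u, v) = (5/2, -5*pi/6):
  L = 0, M = -2*sqrt(29)/29, N = 0.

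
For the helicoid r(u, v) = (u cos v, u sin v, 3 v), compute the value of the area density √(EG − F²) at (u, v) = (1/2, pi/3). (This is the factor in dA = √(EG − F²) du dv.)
√(EG − F²)|_{(1/2, pi/3)} = sqrt(37)/2

E = 1, F = 0, G = u^2 + 9, so EG − F² = u^2 + 9. Taking the positive square root: √(EG − F²) = sqrt(u^2 + 9). At (u, v) = (1/2, pi/3): sqrt(37)/2.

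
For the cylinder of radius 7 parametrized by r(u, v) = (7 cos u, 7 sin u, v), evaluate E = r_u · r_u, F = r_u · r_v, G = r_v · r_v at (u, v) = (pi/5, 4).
E = 49;  F = 0;  G = 1

Partials: r_u = (-7*sin(u), 7*cos(u), 0), r_v = (0, 0, 1). As functions of (u, v):
  E = r_u · r_u = 49,
  F = r_u · r_v = 0,
  G = r_v · r_v = 1.
Evaluating at (u, v) = (pi/5, 4): E = 49, F = 0, G = 1.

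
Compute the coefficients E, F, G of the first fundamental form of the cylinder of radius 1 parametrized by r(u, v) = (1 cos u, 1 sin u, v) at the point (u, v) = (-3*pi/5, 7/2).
E = 1;  F = 0;  G = 1

Partials: r_u = (-sin(u), cos(u), 0), r_v = (0, 0, 1). As functions of (u, v):
  E = r_u · r_u = 1,
  F = r_u · r_v = 0,
  G = r_v · r_v = 1.
Evaluating at (u, v) = (-3*pi/5, 7/2): E = 1, F = 0, G = 1.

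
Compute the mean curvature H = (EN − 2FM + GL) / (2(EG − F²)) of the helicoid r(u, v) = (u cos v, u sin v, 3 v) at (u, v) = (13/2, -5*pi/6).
H = 0

With E = 1, F = 0, G = u^2 + 9, L = 0, M = -3/sqrt(u^2 + 9), N = 0, assemble
  H = (EN − 2FM + GL) / (2(EG − F²)) = 0.
At (u, v) = (13/2, -5*pi/6): H = 0.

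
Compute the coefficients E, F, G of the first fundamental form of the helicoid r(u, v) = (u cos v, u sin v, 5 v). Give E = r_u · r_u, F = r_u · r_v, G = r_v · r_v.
E = 1;  F = 0;  G = u^2 + 25

Compute partials: r_u = (cos(v), sin(v), 0), r_v = (-u*sin(v), u*cos(v), 5). Then
  E = r_u · r_u = 1,
  F = r_u · r_v = 0,
  G = r_v · r_v = u^2 + 25.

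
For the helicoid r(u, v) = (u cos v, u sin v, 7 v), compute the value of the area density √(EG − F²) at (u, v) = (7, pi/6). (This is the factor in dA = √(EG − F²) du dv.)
√(EG − F²)|_{(7, pi/6)} = 7*sqrt(2)

E = 1, F = 0, G = u^2 + 49, so EG − F² = u^2 + 49. Taking the positive square root: √(EG − F²) = sqrt(u^2 + 49). At (u, v) = (7, pi/6): 7*sqrt(2).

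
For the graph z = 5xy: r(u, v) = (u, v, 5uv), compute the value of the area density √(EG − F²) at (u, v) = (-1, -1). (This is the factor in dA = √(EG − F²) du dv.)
√(EG − F²)|_{(-1, -1)} = sqrt(51)

E = 25*v^2 + 1, F = 25*u*v, G = 25*u^2 + 1, so EG − F² = 25*u^2 + 25*v^2 + 1. Taking the positive square root: √(EG − F²) = sqrt(25*u^2 + 25*v^2 + 1). At (u, v) = (-1, -1): sqrt(51).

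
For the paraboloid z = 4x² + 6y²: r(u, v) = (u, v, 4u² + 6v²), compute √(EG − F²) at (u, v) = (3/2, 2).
√(EG − F²)|_{(3/2, 2)} = sqrt(721)

E = 64*u^2 + 1, F = 96*u*v, G = 144*v^2 + 1; EG − F² = 64*u^2 + 144*v^2 + 1; √(EG − F²) = sqrt(64*u^2 + 144*v^2 + 1). At the given point: sqrt(721).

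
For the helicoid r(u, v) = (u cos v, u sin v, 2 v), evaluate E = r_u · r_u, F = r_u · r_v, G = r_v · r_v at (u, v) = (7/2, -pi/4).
E = 1;  F = 0;  G = 65/4

Partials: r_u = (cos(v), sin(v), 0), r_v = (-u*sin(v), u*cos(v), 2). As functions of (u, v):
  E = r_u · r_u = 1,
  F = r_u · r_v = 0,
  G = r_v · r_v = u^2 + 4.
Evaluating at (u, v) = (7/2, -pi/4): E = 1, F = 0, G = 65/4.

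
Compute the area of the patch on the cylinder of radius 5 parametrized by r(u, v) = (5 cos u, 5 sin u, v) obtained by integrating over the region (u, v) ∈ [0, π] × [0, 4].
Area = 20*pi

Area = ∫∫ √(EG − F²) du dv with √(EG − F²) = 5. Integrating over [0, π] × [0, 4] gives 20*pi.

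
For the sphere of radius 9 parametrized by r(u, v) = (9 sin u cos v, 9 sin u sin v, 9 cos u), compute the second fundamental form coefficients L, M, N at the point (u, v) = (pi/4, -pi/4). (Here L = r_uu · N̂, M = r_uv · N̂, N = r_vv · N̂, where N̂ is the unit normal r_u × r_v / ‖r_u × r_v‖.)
L = -9;  M = 0;  N = -9/2

Compute the unit normal N̂(u, v) = (sin(u)^2*cos(v)/Abs(sin(u)), sin(u)^2*sin(v)/Abs(sin(u)), sin(2*u)/(2*Abs(sin(u)))), and the second partials r_uu, r_uv, r_vv. Take dot products:
  L(u, v) = r_uu · N̂ = -9*sin(u)/Abs(sin(u)),
  M(u, v) = r_uv · N̂ = 0,
  N(u, v) = r_vv · N̂ = -9*sin(u)^3/Abs(sin(u)).
Evaluating at (u, v) = (pi/4, -pi/4):
  L = -9, M = 0, N = -9/2.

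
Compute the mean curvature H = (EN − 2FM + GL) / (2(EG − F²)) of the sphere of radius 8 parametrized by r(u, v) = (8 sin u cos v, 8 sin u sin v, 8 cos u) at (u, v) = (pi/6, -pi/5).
H = -1/8

With E = 64, F = 0, G = 64*sin(u)^2, L = -8*sin(u)/Abs(sin(u)), M = 0, N = -8*sin(u)^3/Abs(sin(u)), assemble
  H = (EN − 2FM + GL) / (2(EG − F²)) = -sin(u)/(8*Abs(sin(u))).
At (u, v) = (pi/6, -pi/5): H = -1/8.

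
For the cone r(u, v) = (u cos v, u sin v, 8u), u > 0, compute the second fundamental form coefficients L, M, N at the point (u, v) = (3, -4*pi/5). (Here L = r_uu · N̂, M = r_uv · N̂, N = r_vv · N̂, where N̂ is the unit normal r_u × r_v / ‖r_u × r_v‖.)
L = 0;  M = 0;  N = 24*sqrt(65)/65

Compute the unit normal N̂(u, v) = (-8*sqrt(65)*u*cos(v)/(65*Abs(u)), -8*sqrt(65)*u*sin(v)/(65*Abs(u)), sqrt(65)*u/(65*Abs(u))), and the second partials r_uu, r_uv, r_vv. Take dot products:
  L(u, v) = r_uu · N̂ = 0,
  M(u, v) = r_uv · N̂ = 0,
  N(u, v) = r_vv · N̂ = 8*sqrt(65)*u^2/(65*Abs(u)).
Evaluating at (u, v) = (3, -4*pi/5):
  L = 0, M = 0, N = 24*sqrt(65)/65.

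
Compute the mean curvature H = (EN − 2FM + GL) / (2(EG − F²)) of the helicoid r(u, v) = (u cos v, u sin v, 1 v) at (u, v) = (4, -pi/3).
H = 0

With E = 1, F = 0, G = u^2 + 1, L = 0, M = -1/sqrt(u^2 + 1), N = 0, assemble
  H = (EN − 2FM + GL) / (2(EG − F²)) = 0.
At (u, v) = (4, -pi/3): H = 0.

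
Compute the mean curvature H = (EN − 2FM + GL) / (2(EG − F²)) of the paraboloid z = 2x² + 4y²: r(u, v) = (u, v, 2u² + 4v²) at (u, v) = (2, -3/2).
H = 50*sqrt(209)/3971

With E = 16*u^2 + 1, F = 32*u*v, G = 64*v^2 + 1, L = 4/sqrt(16*u^2 + 64*v^2 + 1), M = 0, N = 8/sqrt(16*u^2 + 64*v^2 + 1), assemble
  H = (EN − 2FM + GL) / (2(EG − F²)) = 2*(32*u^2 + 64*v^2 + 3)/(16*u^2 + 64*v^2 + 1)^(3/2).
At (u, v) = (2, -3/2): H = 50*sqrt(209)/3971.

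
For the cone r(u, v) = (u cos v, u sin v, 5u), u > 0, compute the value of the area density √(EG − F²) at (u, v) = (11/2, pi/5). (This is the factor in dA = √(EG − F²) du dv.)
√(EG − F²)|_{(11/2, pi/5)} = 11*sqrt(26)/2

E = 26, F = 0, G = u^2, so EG − F² = 26*u^2. Taking the positive square root: √(EG − F²) = sqrt(26)*Abs(u). At (u, v) = (11/2, pi/5): 11*sqrt(26)/2.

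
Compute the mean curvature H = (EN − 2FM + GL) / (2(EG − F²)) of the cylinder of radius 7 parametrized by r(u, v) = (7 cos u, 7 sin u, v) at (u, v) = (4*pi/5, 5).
H = -1/14

With E = 49, F = 0, G = 1, L = -7, M = 0, N = 0, assemble
  H = (EN − 2FM + GL) / (2(EG − F²)) = -1/14.
At (u, v) = (4*pi/5, 5): H = -1/14.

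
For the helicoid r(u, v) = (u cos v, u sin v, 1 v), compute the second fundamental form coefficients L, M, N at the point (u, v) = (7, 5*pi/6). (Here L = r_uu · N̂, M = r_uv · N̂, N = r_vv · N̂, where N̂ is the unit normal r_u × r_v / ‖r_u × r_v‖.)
L = 0;  M = -sqrt(2)/10;  N = 0

Compute the unit normal N̂(u, v) = (sin(v)/sqrt(u^2 + 1), -cos(v)/sqrt(u^2 + 1), u/sqrt(u^2 + 1)), and the second partials r_uu, r_uv, r_vv. Take dot products:
  L(u, v) = r_uu · N̂ = 0,
  M(u, v) = r_uv · N̂ = -1/sqrt(u^2 + 1),
  N(u, v) = r_vv · N̂ = 0.
Evaluating at (u, v) = (7, 5*pi/6):
  L = 0, M = -sqrt(2)/10, N = 0.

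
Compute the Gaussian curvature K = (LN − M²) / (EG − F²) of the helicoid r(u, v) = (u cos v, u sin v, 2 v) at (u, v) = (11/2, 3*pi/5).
K = -64/18769

Coefficients of the first fundamental form: E = 1, F = 0, G = u^2 + 4.
Coefficients of the second fundamental form: L = 0, M = -2/sqrt(u^2 + 4), N = 0.
Assemble K = (LN − M²)/(EG − F²) = -4/(u^2 + 4)^2. At (u, v) = (11/2, 3*pi/5): K = -64/18769.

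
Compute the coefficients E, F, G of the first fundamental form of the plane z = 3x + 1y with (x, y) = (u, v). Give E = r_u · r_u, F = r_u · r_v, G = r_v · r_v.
E = 10;  F = 3;  G = 2

Compute partials: r_u = (1, 0, 3), r_v = (0, 1, 1). Then
  E = r_u · r_u = 10,
  F = r_u · r_v = 3,
  G = r_v · r_v = 2.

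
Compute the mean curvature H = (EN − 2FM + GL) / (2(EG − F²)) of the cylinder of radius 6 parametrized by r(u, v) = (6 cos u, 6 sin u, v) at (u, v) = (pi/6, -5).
H = -1/12

With E = 36, F = 0, G = 1, L = -6, M = 0, N = 0, assemble
  H = (EN − 2FM + GL) / (2(EG − F²)) = -1/12.
At (u, v) = (pi/6, -5): H = -1/12.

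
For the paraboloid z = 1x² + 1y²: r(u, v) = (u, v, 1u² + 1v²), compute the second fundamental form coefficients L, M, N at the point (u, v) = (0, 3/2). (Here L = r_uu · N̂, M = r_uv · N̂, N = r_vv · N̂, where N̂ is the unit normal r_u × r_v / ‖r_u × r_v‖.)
L = sqrt(10)/5;  M = 0;  N = sqrt(10)/5

Compute the unit normal N̂(u, v) = (-2*u/sqrt(4*u^2 + 4*v^2 + 1), -2*v/sqrt(4*u^2 + 4*v^2 + 1), 1/sqrt(4*u^2 + 4*v^2 + 1)), and the second partials r_uu, r_uv, r_vv. Take dot products:
  L(u, v) = r_uu · N̂ = 2/sqrt(4*u^2 + 4*v^2 + 1),
  M(u, v) = r_uv · N̂ = 0,
  N(u, v) = r_vv · N̂ = 2/sqrt(4*u^2 + 4*v^2 + 1).
Evaluating at (u, v) = (0, 3/2):
  L = sqrt(10)/5, M = 0, N = sqrt(10)/5.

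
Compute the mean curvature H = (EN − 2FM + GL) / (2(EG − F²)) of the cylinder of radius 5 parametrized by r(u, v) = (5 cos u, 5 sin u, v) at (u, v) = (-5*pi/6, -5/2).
H = -1/10

With E = 25, F = 0, G = 1, L = -5, M = 0, N = 0, assemble
  H = (EN − 2FM + GL) / (2(EG − F²)) = -1/10.
At (u, v) = (-5*pi/6, -5/2): H = -1/10.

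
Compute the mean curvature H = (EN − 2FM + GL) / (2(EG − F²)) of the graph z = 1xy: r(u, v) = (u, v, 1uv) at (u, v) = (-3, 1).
H = 3*sqrt(11)/121

With E = v^2 + 1, F = u*v, G = u^2 + 1, L = 0, M = 1/sqrt(u^2 + v^2 + 1), N = 0, assemble
  H = (EN − 2FM + GL) / (2(EG − F²)) = -u*v/(u^2 + v^2 + 1)^(3/2).
At (u, v) = (-3, 1): H = 3*sqrt(11)/121.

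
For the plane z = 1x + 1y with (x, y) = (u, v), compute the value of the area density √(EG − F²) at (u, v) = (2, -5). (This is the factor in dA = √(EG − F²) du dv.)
√(EG − F²)|_{(2, -5)} = sqrt(3)

E = 2, F = 1, G = 2, so EG − F² = 3. Taking the positive square root: √(EG − F²) = sqrt(3). At (u, v) = (2, -5): sqrt(3).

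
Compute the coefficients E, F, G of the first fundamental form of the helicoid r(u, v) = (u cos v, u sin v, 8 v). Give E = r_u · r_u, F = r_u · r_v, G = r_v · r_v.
E = 1;  F = 0;  G = u^2 + 64

Compute partials: r_u = (cos(v), sin(v), 0), r_v = (-u*sin(v), u*cos(v), 8). Then
  E = r_u · r_u = 1,
  F = r_u · r_v = 0,
  G = r_v · r_v = u^2 + 64.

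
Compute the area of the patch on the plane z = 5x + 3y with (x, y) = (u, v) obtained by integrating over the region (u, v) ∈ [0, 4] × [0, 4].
Area = 16*sqrt(35)

Area = ∫∫ √(EG − F²) du dv with √(EG − F²) = sqrt(35). Integrating over [0, 4] × [0, 4] gives 16*sqrt(35).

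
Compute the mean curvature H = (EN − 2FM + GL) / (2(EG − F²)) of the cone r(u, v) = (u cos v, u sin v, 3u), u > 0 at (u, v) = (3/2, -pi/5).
H = sqrt(10)/10

With E = 10, F = 0, G = u^2, L = 0, M = 0, N = 3*sqrt(10)*u^2/(10*Abs(u)), assemble
  H = (EN − 2FM + GL) / (2(EG − F²)) = 3*sqrt(10)/(20*Abs(u)).
At (u, v) = (3/2, -pi/5): H = sqrt(10)/10.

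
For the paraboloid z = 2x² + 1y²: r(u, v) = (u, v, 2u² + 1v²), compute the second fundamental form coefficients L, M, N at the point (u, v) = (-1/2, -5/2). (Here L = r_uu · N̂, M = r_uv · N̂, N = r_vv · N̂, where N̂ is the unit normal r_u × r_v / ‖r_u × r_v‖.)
L = 2*sqrt(30)/15;  M = 0;  N = sqrt(30)/15

Compute the unit normal N̂(u, v) = (-4*u/sqrt(16*u^2 + 4*v^2 + 1), -2*v/sqrt(16*u^2 + 4*v^2 + 1), 1/sqrt(16*u^2 + 4*v^2 + 1)), and the second partials r_uu, r_uv, r_vv. Take dot products:
  L(u, v) = r_uu · N̂ = 4/sqrt(16*u^2 + 4*v^2 + 1),
  M(u, v) = r_uv · N̂ = 0,
  N(u, v) = r_vv · N̂ = 2/sqrt(16*u^2 + 4*v^2 + 1).
Evaluating at (u, v) = (-1/2, -5/2):
  L = 2*sqrt(30)/15, M = 0, N = sqrt(30)/15.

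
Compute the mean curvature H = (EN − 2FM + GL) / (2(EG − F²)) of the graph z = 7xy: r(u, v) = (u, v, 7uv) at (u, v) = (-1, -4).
H = -343*sqrt(834)/173889

With E = 49*v^2 + 1, F = 49*u*v, G = 49*u^2 + 1, L = 0, M = 7/sqrt(49*u^2 + 49*v^2 + 1), N = 0, assemble
  H = (EN − 2FM + GL) / (2(EG − F²)) = -343*u*v/(49*u^2 + 49*v^2 + 1)^(3/2).
At (u, v) = (-1, -4): H = -343*sqrt(834)/173889.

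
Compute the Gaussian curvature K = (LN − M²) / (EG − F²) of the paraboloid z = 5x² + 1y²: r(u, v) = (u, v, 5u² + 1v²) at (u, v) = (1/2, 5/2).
K = 20/2601

Coefficients of the first fundamental form: E = 100*u^2 + 1, F = 20*u*v, G = 4*v^2 + 1.
Coefficients of the second fundamental form: L = 10/sqrt(100*u^2 + 4*v^2 + 1), M = 0, N = 2/sqrt(100*u^2 + 4*v^2 + 1).
Assemble K = (LN − M²)/(EG − F²) = 20/(10000*u^4 + 800*u^2*v^2 + 200*u^2 + 16*v^4 + 8*v^2 + 1). At (u, v) = (1/2, 5/2): K = 20/2601.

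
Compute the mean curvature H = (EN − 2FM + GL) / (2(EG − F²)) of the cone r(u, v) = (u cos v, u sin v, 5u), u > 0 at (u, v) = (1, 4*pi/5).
H = 5*sqrt(26)/52

With E = 26, F = 0, G = u^2, L = 0, M = 0, N = 5*sqrt(26)*u^2/(26*Abs(u)), assemble
  H = (EN − 2FM + GL) / (2(EG − F²)) = 5*sqrt(26)/(52*Abs(u)).
At (u, v) = (1, 4*pi/5): H = 5*sqrt(26)/52.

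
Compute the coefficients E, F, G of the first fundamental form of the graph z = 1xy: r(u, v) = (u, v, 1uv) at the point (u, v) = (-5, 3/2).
E = 13/4;  F = -15/2;  G = 26

Partials: r_u = (1, 0, v), r_v = (0, 1, u). As functions of (u, v):
  E = r_u · r_u = v^2 + 1,
  F = r_u · r_v = u*v,
  G = r_v · r_v = u^2 + 1.
Evaluating at (u, v) = (-5, 3/2): E = 13/4, F = -15/2, G = 26.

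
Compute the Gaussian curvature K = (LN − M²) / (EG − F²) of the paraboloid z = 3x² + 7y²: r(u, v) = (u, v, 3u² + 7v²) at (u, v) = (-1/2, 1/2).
K = 84/3481

Coefficients of the first fundamental form: E = 36*u^2 + 1, F = 84*u*v, G = 196*v^2 + 1.
Coefficients of the second fundamental form: L = 6/sqrt(36*u^2 + 196*v^2 + 1), M = 0, N = 14/sqrt(36*u^2 + 196*v^2 + 1).
Assemble K = (LN − M²)/(EG − F²) = 84/(1296*u^4 + 14112*u^2*v^2 + 72*u^2 + 38416*v^4 + 392*v^2 + 1). At (u, v) = (-1/2, 1/2): K = 84/3481.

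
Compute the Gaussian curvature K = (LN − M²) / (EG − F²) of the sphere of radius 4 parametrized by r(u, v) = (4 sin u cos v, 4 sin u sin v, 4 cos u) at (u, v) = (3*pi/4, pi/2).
K = 1/16

Coefficients of the first fundamental form: E = 16, F = 0, G = 16*sin(u)^2.
Coefficients of the second fundamental form: L = -4*sin(u)/Abs(sin(u)), M = 0, N = -4*sin(u)^3/Abs(sin(u)).
Assemble K = (LN − M²)/(EG − F²) = 1/16. At (u, v) = (3*pi/4, pi/2): K = 1/16.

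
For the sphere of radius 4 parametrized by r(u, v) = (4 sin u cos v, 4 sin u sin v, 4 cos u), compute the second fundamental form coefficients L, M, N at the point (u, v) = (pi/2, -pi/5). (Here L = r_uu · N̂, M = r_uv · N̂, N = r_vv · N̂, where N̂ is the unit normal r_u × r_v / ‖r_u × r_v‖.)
L = -4;  M = 0;  N = -4

Compute the unit normal N̂(u, v) = (sin(u)^2*cos(v)/Abs(sin(u)), sin(u)^2*sin(v)/Abs(sin(u)), sin(2*u)/(2*Abs(sin(u)))), and the second partials r_uu, r_uv, r_vv. Take dot products:
  L(u, v) = r_uu · N̂ = -4*sin(u)/Abs(sin(u)),
  M(u, v) = r_uv · N̂ = 0,
  N(u, v) = r_vv · N̂ = -4*sin(u)^3/Abs(sin(u)).
Evaluating at (u, v) = (pi/2, -pi/5):
  L = -4, M = 0, N = -4.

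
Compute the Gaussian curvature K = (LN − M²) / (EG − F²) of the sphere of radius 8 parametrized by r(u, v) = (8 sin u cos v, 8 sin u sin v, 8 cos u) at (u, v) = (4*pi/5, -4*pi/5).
K = 1/64

Coefficients of the first fundamental form: E = 64, F = 0, G = 64*sin(u)^2.
Coefficients of the second fundamental form: L = -8*sin(u)/Abs(sin(u)), M = 0, N = -8*sin(u)^3/Abs(sin(u)).
Assemble K = (LN − M²)/(EG − F²) = 1/64. At (u, v) = (4*pi/5, -4*pi/5): K = 1/64.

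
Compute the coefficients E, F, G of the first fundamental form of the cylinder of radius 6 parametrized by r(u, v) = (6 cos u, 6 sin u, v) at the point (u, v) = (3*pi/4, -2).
E = 36;  F = 0;  G = 1

Partials: r_u = (-6*sin(u), 6*cos(u), 0), r_v = (0, 0, 1). As functions of (u, v):
  E = r_u · r_u = 36,
  F = r_u · r_v = 0,
  G = r_v · r_v = 1.
Evaluating at (u, v) = (3*pi/4, -2): E = 36, F = 0, G = 1.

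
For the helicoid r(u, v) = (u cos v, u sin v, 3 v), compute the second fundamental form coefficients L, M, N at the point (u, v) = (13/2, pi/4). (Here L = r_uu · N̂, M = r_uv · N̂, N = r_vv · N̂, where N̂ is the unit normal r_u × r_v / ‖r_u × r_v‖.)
L = 0;  M = -6*sqrt(205)/205;  N = 0

Compute the unit normal N̂(u, v) = (3*sin(v)/sqrt(u^2 + 9), -3*cos(v)/sqrt(u^2 + 9), u/sqrt(u^2 + 9)), and the second partials r_uu, r_uv, r_vv. Take dot products:
  L(u, v) = r_uu · N̂ = 0,
  M(u, v) = r_uv · N̂ = -3/sqrt(u^2 + 9),
  N(u, v) = r_vv · N̂ = 0.
Evaluating at (u, v) = (13/2, pi/4):
  L = 0, M = -6*sqrt(205)/205, N = 0.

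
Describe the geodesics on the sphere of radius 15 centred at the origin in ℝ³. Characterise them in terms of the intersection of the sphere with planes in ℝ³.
Geodesics on the sphere of radius 15 are great circles — circles of radius 15 obtained as the intersection of the sphere with planes through the origin (the centre of the sphere).

A curve α(t) of nonzero constant speed on the sphere of radius 15 is a geodesic iff its acceleration α̈ is everywhere normal to the surface, i.e. parallel to the radial vector α(t). Then d/dt(α × α̇) = α̇ × α̇ + α × α̈ = 0, so α × α̇ is a constant vector n ≠ 0 and α(t) · n = 0 for all t: α lies in the plane through the origin with normal n. The intersection of that plane with the sphere is a circle of radius 15 (a great circle). Conversely, a great circle traversed at constant speed has centripetal acceleration pointing at the origin, hence normal to the sphere, so every great circle is a geodesic.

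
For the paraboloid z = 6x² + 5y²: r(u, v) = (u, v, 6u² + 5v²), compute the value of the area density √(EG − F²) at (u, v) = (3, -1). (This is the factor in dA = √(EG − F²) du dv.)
√(EG − F²)|_{(3, -1)} = sqrt(1397)

E = 144*u^2 + 1, F = 120*u*v, G = 100*v^2 + 1, so EG − F² = 144*u^2 + 100*v^2 + 1. Taking the positive square root: √(EG − F²) = sqrt(144*u^2 + 100*v^2 + 1). At (u, v) = (3, -1): sqrt(1397).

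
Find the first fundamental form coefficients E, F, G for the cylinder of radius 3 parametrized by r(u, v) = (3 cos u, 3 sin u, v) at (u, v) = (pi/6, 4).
E = 9;  F = 0;  G = 1

Partials: r_u = (-3*sin(u), 3*cos(u), 0), r_v = (0, 0, 1). As functions of (u, v):
  E = r_u · r_u = 9,
  F = r_u · r_v = 0,
  G = r_v · r_v = 1.
Evaluating at (u, v) = (pi/6, 4): E = 9, F = 0, G = 1.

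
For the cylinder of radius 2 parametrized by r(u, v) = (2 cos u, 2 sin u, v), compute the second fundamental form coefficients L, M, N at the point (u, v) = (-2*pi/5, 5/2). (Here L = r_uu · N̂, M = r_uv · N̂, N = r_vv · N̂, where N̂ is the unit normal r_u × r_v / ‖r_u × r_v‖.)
L = -2;  M = 0;  N = 0

Compute the unit normal N̂(u, v) = (cos(u), sin(u), 0), and the second partials r_uu, r_uv, r_vv. Take dot products:
  L(u, v) = r_uu · N̂ = -2,
  M(u, v) = r_uv · N̂ = 0,
  N(u, v) = r_vv · N̂ = 0.
Evaluating at (u, v) = (-2*pi/5, 5/2):
  L = -2, M = 0, N = 0.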